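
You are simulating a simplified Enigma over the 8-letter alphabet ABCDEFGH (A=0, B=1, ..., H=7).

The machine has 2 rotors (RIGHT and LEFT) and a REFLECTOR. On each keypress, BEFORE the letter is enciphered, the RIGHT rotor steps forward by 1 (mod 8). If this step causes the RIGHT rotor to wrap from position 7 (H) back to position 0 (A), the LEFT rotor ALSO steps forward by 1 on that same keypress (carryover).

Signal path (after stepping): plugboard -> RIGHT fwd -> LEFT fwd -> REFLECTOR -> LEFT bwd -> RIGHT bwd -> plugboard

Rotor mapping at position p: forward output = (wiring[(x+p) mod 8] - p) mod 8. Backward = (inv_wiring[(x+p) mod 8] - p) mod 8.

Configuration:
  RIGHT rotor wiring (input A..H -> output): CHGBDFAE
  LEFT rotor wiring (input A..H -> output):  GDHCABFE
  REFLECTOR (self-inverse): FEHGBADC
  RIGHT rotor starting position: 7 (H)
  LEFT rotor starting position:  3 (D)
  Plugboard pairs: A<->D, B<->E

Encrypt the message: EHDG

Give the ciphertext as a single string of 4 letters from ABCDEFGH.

Char 1 ('E'): step: R->0, L->4 (L advanced); E->plug->B->R->H->L->G->refl->D->L'->G->R'->C->plug->C
Char 2 ('H'): step: R->1, L=4; H->plug->H->R->B->L->F->refl->A->L'->D->R'->G->plug->G
Char 3 ('D'): step: R->2, L=4; D->plug->A->R->E->L->C->refl->H->L'->F->R'->H->plug->H
Char 4 ('G'): step: R->3, L=4; G->plug->G->R->E->L->C->refl->H->L'->F->R'->D->plug->A

Answer: CGHA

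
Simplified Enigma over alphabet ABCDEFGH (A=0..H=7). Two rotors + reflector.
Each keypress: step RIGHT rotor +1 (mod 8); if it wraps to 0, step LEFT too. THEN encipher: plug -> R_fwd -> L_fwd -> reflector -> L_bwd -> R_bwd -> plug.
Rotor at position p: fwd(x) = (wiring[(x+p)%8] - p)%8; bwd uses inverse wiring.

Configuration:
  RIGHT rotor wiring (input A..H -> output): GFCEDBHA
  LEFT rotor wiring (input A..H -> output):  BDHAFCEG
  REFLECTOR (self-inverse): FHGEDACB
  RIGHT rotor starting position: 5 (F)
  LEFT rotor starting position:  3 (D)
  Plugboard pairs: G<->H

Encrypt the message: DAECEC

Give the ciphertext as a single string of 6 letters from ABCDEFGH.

Answer: EEFBAG

Derivation:
Char 1 ('D'): step: R->6, L=3; D->plug->D->R->H->L->E->refl->D->L'->E->R'->E->plug->E
Char 2 ('A'): step: R->7, L=3; A->plug->A->R->B->L->C->refl->G->L'->F->R'->E->plug->E
Char 3 ('E'): step: R->0, L->4 (L advanced); E->plug->E->R->D->L->C->refl->G->L'->B->R'->F->plug->F
Char 4 ('C'): step: R->1, L=4; C->plug->C->R->D->L->C->refl->G->L'->B->R'->B->plug->B
Char 5 ('E'): step: R->2, L=4; E->plug->E->R->F->L->H->refl->B->L'->A->R'->A->plug->A
Char 6 ('C'): step: R->3, L=4; C->plug->C->R->G->L->D->refl->E->L'->H->R'->H->plug->G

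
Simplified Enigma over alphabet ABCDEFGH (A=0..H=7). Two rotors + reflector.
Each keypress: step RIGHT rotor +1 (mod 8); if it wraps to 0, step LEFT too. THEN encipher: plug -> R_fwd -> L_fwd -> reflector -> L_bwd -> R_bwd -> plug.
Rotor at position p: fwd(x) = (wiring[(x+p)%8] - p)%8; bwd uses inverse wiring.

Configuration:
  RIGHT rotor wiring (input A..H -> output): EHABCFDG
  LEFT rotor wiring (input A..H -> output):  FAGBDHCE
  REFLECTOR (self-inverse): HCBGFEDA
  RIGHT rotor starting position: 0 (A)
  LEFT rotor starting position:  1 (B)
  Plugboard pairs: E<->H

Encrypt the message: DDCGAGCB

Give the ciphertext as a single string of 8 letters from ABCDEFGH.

Char 1 ('D'): step: R->1, L=1; D->plug->D->R->B->L->F->refl->E->L'->H->R'->B->plug->B
Char 2 ('D'): step: R->2, L=1; D->plug->D->R->D->L->C->refl->B->L'->F->R'->H->plug->E
Char 3 ('C'): step: R->3, L=1; C->plug->C->R->C->L->A->refl->H->L'->A->R'->D->plug->D
Char 4 ('G'): step: R->4, L=1; G->plug->G->R->E->L->G->refl->D->L'->G->R'->A->plug->A
Char 5 ('A'): step: R->5, L=1; A->plug->A->R->A->L->H->refl->A->L'->C->R'->E->plug->H
Char 6 ('G'): step: R->6, L=1; G->plug->G->R->E->L->G->refl->D->L'->G->R'->C->plug->C
Char 7 ('C'): step: R->7, L=1; C->plug->C->R->A->L->H->refl->A->L'->C->R'->E->plug->H
Char 8 ('B'): step: R->0, L->2 (L advanced); B->plug->B->R->H->L->G->refl->D->L'->G->R'->H->plug->E

Answer: BEDAHCHE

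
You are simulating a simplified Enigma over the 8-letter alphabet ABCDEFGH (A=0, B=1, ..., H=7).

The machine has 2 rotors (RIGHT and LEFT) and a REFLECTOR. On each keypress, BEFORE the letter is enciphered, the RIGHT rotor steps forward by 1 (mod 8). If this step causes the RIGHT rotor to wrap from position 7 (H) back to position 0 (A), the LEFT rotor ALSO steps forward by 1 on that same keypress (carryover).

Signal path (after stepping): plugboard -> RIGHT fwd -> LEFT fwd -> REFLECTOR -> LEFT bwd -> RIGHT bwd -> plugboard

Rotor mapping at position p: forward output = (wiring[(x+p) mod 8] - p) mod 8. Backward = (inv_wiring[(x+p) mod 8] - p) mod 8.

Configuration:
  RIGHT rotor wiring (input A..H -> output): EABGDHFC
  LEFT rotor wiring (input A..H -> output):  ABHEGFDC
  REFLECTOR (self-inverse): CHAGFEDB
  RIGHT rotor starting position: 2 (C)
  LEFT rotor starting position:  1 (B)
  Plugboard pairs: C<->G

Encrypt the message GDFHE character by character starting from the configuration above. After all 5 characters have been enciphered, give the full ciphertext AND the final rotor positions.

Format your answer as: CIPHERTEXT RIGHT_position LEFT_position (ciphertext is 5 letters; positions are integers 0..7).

Answer: AAEDH 7 1

Derivation:
Char 1 ('G'): step: R->3, L=1; G->plug->C->R->E->L->E->refl->F->L'->D->R'->A->plug->A
Char 2 ('D'): step: R->4, L=1; D->plug->D->R->G->L->B->refl->H->L'->H->R'->A->plug->A
Char 3 ('F'): step: R->5, L=1; F->plug->F->R->E->L->E->refl->F->L'->D->R'->E->plug->E
Char 4 ('H'): step: R->6, L=1; H->plug->H->R->B->L->G->refl->D->L'->C->R'->D->plug->D
Char 5 ('E'): step: R->7, L=1; E->plug->E->R->H->L->H->refl->B->L'->G->R'->H->plug->H
Final: ciphertext=AAEDH, RIGHT=7, LEFT=1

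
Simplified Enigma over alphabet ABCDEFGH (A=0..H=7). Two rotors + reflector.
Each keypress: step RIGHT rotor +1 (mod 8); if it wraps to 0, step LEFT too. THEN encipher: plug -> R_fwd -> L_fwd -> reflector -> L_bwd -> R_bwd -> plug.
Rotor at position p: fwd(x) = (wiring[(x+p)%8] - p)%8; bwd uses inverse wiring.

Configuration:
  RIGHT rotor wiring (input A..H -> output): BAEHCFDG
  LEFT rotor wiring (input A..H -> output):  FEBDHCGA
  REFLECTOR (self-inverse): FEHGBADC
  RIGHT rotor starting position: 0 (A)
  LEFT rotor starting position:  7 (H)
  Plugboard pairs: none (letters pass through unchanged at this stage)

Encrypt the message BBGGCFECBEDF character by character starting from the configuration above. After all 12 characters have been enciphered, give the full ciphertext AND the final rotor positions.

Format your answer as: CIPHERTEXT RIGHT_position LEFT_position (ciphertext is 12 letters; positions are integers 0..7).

Char 1 ('B'): step: R->1, L=7; B->plug->B->R->D->L->C->refl->H->L'->H->R'->A->plug->A
Char 2 ('B'): step: R->2, L=7; B->plug->B->R->F->L->A->refl->F->L'->C->R'->A->plug->A
Char 3 ('G'): step: R->3, L=7; G->plug->G->R->F->L->A->refl->F->L'->C->R'->C->plug->C
Char 4 ('G'): step: R->4, L=7; G->plug->G->R->A->L->B->refl->E->L'->E->R'->F->plug->F
Char 5 ('C'): step: R->5, L=7; C->plug->C->R->B->L->G->refl->D->L'->G->R'->B->plug->B
Char 6 ('F'): step: R->6, L=7; F->plug->F->R->B->L->G->refl->D->L'->G->R'->E->plug->E
Char 7 ('E'): step: R->7, L=7; E->plug->E->R->A->L->B->refl->E->L'->E->R'->H->plug->H
Char 8 ('C'): step: R->0, L->0 (L advanced); C->plug->C->R->E->L->H->refl->C->L'->F->R'->F->plug->F
Char 9 ('B'): step: R->1, L=0; B->plug->B->R->D->L->D->refl->G->L'->G->R'->C->plug->C
Char 10 ('E'): step: R->2, L=0; E->plug->E->R->B->L->E->refl->B->L'->C->R'->A->plug->A
Char 11 ('D'): step: R->3, L=0; D->plug->D->R->A->L->F->refl->A->L'->H->R'->B->plug->B
Char 12 ('F'): step: R->4, L=0; F->plug->F->R->E->L->H->refl->C->L'->F->R'->E->plug->E
Final: ciphertext=AACFBEHFCABE, RIGHT=4, LEFT=0

Answer: AACFBEHFCABE 4 0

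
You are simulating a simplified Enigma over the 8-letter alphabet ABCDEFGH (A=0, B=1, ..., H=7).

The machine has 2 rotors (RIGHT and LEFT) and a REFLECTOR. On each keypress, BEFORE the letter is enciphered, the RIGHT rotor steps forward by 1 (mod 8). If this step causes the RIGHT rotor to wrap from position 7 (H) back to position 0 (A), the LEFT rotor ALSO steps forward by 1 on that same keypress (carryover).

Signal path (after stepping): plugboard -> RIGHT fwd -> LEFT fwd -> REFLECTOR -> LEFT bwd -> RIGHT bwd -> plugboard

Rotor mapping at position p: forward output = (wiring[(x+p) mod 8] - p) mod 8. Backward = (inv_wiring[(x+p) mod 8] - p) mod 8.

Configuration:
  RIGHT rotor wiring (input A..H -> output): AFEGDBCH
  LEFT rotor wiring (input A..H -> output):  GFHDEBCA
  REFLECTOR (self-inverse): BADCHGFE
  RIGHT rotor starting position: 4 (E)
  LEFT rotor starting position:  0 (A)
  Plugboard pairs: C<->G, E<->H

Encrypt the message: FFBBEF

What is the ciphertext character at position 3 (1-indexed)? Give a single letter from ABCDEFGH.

Char 1 ('F'): step: R->5, L=0; F->plug->F->R->H->L->A->refl->B->L'->F->R'->B->plug->B
Char 2 ('F'): step: R->6, L=0; F->plug->F->R->A->L->G->refl->F->L'->B->R'->B->plug->B
Char 3 ('B'): step: R->7, L=0; B->plug->B->R->B->L->F->refl->G->L'->A->R'->A->plug->A

A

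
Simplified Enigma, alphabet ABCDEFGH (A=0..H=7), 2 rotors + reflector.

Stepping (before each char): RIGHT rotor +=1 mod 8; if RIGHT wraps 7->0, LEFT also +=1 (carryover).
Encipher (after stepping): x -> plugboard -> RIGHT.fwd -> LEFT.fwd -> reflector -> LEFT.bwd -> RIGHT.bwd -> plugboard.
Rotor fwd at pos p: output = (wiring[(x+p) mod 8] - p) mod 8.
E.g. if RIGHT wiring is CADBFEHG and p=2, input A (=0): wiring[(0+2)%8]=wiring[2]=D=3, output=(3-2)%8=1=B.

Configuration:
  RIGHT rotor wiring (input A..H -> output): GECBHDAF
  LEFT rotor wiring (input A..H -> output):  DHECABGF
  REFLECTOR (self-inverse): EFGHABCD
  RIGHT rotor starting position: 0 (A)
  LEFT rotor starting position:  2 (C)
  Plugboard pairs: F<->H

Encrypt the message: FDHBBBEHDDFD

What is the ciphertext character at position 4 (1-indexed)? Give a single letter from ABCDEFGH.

Char 1 ('F'): step: R->1, L=2; F->plug->H->R->F->L->D->refl->H->L'->D->R'->A->plug->A
Char 2 ('D'): step: R->2, L=2; D->plug->D->R->B->L->A->refl->E->L'->E->R'->G->plug->G
Char 3 ('H'): step: R->3, L=2; H->plug->F->R->D->L->H->refl->D->L'->F->R'->D->plug->D
Char 4 ('B'): step: R->4, L=2; B->plug->B->R->H->L->F->refl->B->L'->G->R'->G->plug->G

G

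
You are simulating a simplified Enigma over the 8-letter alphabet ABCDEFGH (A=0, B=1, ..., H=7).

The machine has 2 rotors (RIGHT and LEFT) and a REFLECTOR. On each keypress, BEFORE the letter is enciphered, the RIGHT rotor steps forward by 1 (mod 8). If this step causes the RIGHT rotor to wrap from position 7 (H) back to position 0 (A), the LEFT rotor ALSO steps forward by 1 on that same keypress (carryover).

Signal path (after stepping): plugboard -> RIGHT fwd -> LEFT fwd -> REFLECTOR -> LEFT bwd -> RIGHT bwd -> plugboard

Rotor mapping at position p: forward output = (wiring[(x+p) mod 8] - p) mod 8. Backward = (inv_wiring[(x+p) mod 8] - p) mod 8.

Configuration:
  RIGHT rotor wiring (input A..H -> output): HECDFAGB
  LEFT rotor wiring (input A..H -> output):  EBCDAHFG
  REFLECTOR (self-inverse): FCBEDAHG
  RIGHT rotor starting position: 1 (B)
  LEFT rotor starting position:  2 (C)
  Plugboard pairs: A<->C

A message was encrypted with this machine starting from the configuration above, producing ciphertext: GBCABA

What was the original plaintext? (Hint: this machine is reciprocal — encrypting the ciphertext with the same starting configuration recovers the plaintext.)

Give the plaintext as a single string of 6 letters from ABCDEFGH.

Char 1 ('G'): step: R->2, L=2; G->plug->G->R->F->L->E->refl->D->L'->E->R'->E->plug->E
Char 2 ('B'): step: R->3, L=2; B->plug->B->R->C->L->G->refl->H->L'->H->R'->H->plug->H
Char 3 ('C'): step: R->4, L=2; C->plug->A->R->B->L->B->refl->C->L'->G->R'->G->plug->G
Char 4 ('A'): step: R->5, L=2; A->plug->C->R->E->L->D->refl->E->L'->F->R'->F->plug->F
Char 5 ('B'): step: R->6, L=2; B->plug->B->R->D->L->F->refl->A->L'->A->R'->A->plug->C
Char 6 ('A'): step: R->7, L=2; A->plug->C->R->F->L->E->refl->D->L'->E->R'->E->plug->E

Answer: EHGFCE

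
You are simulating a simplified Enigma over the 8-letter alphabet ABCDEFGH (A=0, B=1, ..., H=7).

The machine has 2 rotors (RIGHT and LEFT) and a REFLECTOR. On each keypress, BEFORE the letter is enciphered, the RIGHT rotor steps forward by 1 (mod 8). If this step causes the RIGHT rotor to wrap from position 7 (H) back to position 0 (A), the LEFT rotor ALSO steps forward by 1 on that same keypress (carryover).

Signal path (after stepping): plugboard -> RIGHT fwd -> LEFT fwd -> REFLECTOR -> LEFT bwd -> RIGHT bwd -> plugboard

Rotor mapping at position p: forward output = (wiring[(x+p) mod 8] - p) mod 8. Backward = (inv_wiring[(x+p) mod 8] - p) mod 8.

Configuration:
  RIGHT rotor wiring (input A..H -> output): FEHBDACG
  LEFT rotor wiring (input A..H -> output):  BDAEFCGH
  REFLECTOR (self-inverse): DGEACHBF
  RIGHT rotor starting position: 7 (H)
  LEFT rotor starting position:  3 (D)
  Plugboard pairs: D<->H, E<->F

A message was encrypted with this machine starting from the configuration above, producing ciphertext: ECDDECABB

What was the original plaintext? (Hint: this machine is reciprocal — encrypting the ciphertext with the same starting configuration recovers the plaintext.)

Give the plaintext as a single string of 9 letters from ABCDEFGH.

Char 1 ('E'): step: R->0, L->4 (L advanced); E->plug->F->R->A->L->B->refl->G->L'->B->R'->D->plug->H
Char 2 ('C'): step: R->1, L=4; C->plug->C->R->A->L->B->refl->G->L'->B->R'->F->plug->E
Char 3 ('D'): step: R->2, L=4; D->plug->H->R->C->L->C->refl->E->L'->G->R'->D->plug->H
Char 4 ('D'): step: R->3, L=4; D->plug->H->R->E->L->F->refl->H->L'->F->R'->C->plug->C
Char 5 ('E'): step: R->4, L=4; E->plug->F->R->A->L->B->refl->G->L'->B->R'->E->plug->F
Char 6 ('C'): step: R->5, L=4; C->plug->C->R->B->L->G->refl->B->L'->A->R'->D->plug->H
Char 7 ('A'): step: R->6, L=4; A->plug->A->R->E->L->F->refl->H->L'->F->R'->G->plug->G
Char 8 ('B'): step: R->7, L=4; B->plug->B->R->G->L->E->refl->C->L'->C->R'->E->plug->F
Char 9 ('B'): step: R->0, L->5 (L advanced); B->plug->B->R->E->L->G->refl->B->L'->B->R'->D->plug->H

Answer: HEHCFHGFH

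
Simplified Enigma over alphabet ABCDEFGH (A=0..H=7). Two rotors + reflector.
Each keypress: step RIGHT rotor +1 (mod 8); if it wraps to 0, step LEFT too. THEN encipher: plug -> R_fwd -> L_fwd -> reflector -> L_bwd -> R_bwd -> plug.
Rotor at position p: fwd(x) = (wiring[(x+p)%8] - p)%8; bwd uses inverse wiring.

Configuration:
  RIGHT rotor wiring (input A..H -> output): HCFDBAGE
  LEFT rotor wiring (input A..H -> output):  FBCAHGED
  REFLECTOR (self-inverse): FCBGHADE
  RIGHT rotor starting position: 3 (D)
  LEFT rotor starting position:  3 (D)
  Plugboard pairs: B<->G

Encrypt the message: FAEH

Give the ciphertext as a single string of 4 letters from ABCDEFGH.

Char 1 ('F'): step: R->4, L=3; F->plug->F->R->G->L->G->refl->D->L'->C->R'->C->plug->C
Char 2 ('A'): step: R->5, L=3; A->plug->A->R->D->L->B->refl->C->L'->F->R'->E->plug->E
Char 3 ('E'): step: R->6, L=3; E->plug->E->R->H->L->H->refl->E->L'->B->R'->C->plug->C
Char 4 ('H'): step: R->7, L=3; H->plug->H->R->H->L->H->refl->E->L'->B->R'->G->plug->B

Answer: CECB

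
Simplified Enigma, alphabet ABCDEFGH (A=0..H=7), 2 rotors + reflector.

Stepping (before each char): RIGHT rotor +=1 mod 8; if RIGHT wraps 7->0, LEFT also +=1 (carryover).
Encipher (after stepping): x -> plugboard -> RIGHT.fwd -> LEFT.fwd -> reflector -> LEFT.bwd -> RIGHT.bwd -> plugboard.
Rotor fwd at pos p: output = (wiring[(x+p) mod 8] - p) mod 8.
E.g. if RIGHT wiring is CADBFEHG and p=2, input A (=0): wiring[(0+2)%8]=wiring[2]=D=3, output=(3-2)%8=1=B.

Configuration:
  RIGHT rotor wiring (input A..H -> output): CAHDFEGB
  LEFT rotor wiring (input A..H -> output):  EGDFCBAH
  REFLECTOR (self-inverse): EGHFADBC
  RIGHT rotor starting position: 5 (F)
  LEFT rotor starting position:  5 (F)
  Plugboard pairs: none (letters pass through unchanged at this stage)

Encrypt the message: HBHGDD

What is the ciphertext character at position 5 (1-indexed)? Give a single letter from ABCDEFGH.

Char 1 ('H'): step: R->6, L=5; H->plug->H->R->G->L->A->refl->E->L'->A->R'->A->plug->A
Char 2 ('B'): step: R->7, L=5; B->plug->B->R->D->L->H->refl->C->L'->C->R'->A->plug->A
Char 3 ('H'): step: R->0, L->6 (L advanced); H->plug->H->R->B->L->B->refl->G->L'->C->R'->A->plug->A
Char 4 ('G'): step: R->1, L=6; G->plug->G->R->A->L->C->refl->H->L'->F->R'->F->plug->F
Char 5 ('D'): step: R->2, L=6; D->plug->D->R->C->L->G->refl->B->L'->B->R'->B->plug->B

B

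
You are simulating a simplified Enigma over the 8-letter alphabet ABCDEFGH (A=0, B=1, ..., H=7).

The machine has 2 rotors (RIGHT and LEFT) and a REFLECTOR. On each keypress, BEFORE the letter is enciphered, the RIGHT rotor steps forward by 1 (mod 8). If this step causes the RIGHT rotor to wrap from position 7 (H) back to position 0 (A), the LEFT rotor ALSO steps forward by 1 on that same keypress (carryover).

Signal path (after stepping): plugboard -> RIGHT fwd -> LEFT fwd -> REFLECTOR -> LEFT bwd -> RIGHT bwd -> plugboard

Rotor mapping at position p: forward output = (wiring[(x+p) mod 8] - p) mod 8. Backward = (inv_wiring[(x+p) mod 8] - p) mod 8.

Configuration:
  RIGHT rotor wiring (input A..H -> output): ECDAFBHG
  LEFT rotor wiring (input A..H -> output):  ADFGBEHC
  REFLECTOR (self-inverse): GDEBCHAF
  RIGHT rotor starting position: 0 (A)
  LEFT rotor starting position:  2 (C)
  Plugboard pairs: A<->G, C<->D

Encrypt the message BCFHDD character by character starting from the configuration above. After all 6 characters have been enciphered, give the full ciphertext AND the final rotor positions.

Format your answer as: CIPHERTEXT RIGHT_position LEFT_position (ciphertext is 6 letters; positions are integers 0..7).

Answer: CHECAE 6 2

Derivation:
Char 1 ('B'): step: R->1, L=2; B->plug->B->R->C->L->H->refl->F->L'->E->R'->D->plug->C
Char 2 ('C'): step: R->2, L=2; C->plug->D->R->H->L->B->refl->D->L'->A->R'->H->plug->H
Char 3 ('F'): step: R->3, L=2; F->plug->F->R->B->L->E->refl->C->L'->D->R'->E->plug->E
Char 4 ('H'): step: R->4, L=2; H->plug->H->R->E->L->F->refl->H->L'->C->R'->D->plug->C
Char 5 ('D'): step: R->5, L=2; D->plug->C->R->B->L->E->refl->C->L'->D->R'->G->plug->A
Char 6 ('D'): step: R->6, L=2; D->plug->C->R->G->L->G->refl->A->L'->F->R'->E->plug->E
Final: ciphertext=CHECAE, RIGHT=6, LEFT=2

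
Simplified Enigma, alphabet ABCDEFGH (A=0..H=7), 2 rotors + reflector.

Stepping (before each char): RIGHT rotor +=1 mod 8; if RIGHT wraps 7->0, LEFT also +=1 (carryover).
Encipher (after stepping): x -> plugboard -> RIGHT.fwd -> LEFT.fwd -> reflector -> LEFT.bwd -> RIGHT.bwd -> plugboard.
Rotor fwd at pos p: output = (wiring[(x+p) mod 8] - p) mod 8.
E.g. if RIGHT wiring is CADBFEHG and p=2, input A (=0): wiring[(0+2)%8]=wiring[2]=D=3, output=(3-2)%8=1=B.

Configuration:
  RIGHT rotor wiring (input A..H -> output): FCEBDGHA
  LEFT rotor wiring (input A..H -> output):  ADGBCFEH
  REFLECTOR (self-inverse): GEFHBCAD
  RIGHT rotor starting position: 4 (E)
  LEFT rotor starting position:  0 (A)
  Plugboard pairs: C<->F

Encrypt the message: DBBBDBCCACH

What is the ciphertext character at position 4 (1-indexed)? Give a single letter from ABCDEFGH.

Char 1 ('D'): step: R->5, L=0; D->plug->D->R->A->L->A->refl->G->L'->C->R'->B->plug->B
Char 2 ('B'): step: R->6, L=0; B->plug->B->R->C->L->G->refl->A->L'->A->R'->H->plug->H
Char 3 ('B'): step: R->7, L=0; B->plug->B->R->G->L->E->refl->B->L'->D->R'->C->plug->F
Char 4 ('B'): step: R->0, L->1 (L advanced); B->plug->B->R->C->L->A->refl->G->L'->G->R'->F->plug->C

C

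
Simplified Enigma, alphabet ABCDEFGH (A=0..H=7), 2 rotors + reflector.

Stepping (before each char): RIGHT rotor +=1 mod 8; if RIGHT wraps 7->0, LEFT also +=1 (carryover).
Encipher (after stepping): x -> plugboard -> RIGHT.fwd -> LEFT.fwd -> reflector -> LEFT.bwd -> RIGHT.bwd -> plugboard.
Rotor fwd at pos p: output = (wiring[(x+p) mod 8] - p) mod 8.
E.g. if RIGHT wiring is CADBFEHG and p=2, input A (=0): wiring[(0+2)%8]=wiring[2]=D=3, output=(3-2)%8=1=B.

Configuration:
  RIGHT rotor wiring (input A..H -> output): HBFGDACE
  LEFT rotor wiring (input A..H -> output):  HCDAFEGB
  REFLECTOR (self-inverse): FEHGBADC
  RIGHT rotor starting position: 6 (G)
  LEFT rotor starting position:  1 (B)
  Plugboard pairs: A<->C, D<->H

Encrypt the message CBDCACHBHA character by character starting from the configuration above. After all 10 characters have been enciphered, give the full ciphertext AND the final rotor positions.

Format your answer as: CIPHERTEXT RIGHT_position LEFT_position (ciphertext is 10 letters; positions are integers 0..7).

Answer: HGEGCAGEEG 0 3

Derivation:
Char 1 ('C'): step: R->7, L=1; C->plug->A->R->F->L->F->refl->A->L'->G->R'->D->plug->H
Char 2 ('B'): step: R->0, L->2 (L advanced); B->plug->B->R->B->L->G->refl->D->L'->C->R'->G->plug->G
Char 3 ('D'): step: R->1, L=2; D->plug->H->R->G->L->F->refl->A->L'->H->R'->E->plug->E
Char 4 ('C'): step: R->2, L=2; C->plug->A->R->D->L->C->refl->H->L'->F->R'->G->plug->G
Char 5 ('A'): step: R->3, L=2; A->plug->C->R->F->L->H->refl->C->L'->D->R'->A->plug->C
Char 6 ('C'): step: R->4, L=2; C->plug->A->R->H->L->A->refl->F->L'->G->R'->C->plug->A
Char 7 ('H'): step: R->5, L=2; H->plug->D->R->C->L->D->refl->G->L'->B->R'->G->plug->G
Char 8 ('B'): step: R->6, L=2; B->plug->B->R->G->L->F->refl->A->L'->H->R'->E->plug->E
Char 9 ('H'): step: R->7, L=2; H->plug->D->R->G->L->F->refl->A->L'->H->R'->E->plug->E
Char 10 ('A'): step: R->0, L->3 (L advanced); A->plug->C->R->F->L->E->refl->B->L'->C->R'->G->plug->G
Final: ciphertext=HGEGCAGEEG, RIGHT=0, LEFT=3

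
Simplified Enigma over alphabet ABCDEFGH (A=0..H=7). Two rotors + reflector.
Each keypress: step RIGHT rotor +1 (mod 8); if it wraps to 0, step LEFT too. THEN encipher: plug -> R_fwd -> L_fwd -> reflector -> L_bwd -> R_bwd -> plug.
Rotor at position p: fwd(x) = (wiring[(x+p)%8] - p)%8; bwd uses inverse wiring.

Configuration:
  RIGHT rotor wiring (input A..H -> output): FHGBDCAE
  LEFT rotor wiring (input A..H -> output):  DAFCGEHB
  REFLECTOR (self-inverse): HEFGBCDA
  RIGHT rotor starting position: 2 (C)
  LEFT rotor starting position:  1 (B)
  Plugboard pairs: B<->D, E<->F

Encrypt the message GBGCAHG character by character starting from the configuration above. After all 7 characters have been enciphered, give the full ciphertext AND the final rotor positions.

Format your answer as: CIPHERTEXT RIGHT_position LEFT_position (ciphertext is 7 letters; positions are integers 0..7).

Char 1 ('G'): step: R->3, L=1; G->plug->G->R->E->L->D->refl->G->L'->F->R'->D->plug->B
Char 2 ('B'): step: R->4, L=1; B->plug->D->R->A->L->H->refl->A->L'->G->R'->B->plug->D
Char 3 ('G'): step: R->5, L=1; G->plug->G->R->E->L->D->refl->G->L'->F->R'->A->plug->A
Char 4 ('C'): step: R->6, L=1; C->plug->C->R->H->L->C->refl->F->L'->D->R'->F->plug->E
Char 5 ('A'): step: R->7, L=1; A->plug->A->R->F->L->G->refl->D->L'->E->R'->F->plug->E
Char 6 ('H'): step: R->0, L->2 (L advanced); H->plug->H->R->E->L->F->refl->C->L'->D->R'->E->plug->F
Char 7 ('G'): step: R->1, L=2; G->plug->G->R->D->L->C->refl->F->L'->E->R'->H->plug->H
Final: ciphertext=BDAEEFH, RIGHT=1, LEFT=2

Answer: BDAEEFH 1 2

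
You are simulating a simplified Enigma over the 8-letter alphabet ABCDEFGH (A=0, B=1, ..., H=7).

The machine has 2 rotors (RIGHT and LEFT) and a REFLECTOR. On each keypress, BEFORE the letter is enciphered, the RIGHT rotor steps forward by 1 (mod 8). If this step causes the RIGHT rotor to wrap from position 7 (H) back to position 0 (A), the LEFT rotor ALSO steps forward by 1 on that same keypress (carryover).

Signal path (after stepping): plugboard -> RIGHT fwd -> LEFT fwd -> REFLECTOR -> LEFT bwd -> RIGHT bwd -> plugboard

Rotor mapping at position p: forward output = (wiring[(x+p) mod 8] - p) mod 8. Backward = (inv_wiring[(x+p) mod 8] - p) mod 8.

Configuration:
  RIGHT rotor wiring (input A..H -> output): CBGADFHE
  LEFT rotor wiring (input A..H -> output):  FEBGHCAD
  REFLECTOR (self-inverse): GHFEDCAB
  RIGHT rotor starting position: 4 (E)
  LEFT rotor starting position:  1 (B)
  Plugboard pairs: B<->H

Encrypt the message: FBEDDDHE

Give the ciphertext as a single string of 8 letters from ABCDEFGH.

Answer: GEHFCAAH

Derivation:
Char 1 ('F'): step: R->5, L=1; F->plug->F->R->B->L->A->refl->G->L'->D->R'->G->plug->G
Char 2 ('B'): step: R->6, L=1; B->plug->H->R->H->L->E->refl->D->L'->A->R'->E->plug->E
Char 3 ('E'): step: R->7, L=1; E->plug->E->R->B->L->A->refl->G->L'->D->R'->B->plug->H
Char 4 ('D'): step: R->0, L->2 (L advanced); D->plug->D->R->A->L->H->refl->B->L'->F->R'->F->plug->F
Char 5 ('D'): step: R->1, L=2; D->plug->D->R->C->L->F->refl->C->L'->H->R'->C->plug->C
Char 6 ('D'): step: R->2, L=2; D->plug->D->R->D->L->A->refl->G->L'->E->R'->A->plug->A
Char 7 ('H'): step: R->3, L=2; H->plug->B->R->A->L->H->refl->B->L'->F->R'->A->plug->A
Char 8 ('E'): step: R->4, L=2; E->plug->E->R->G->L->D->refl->E->L'->B->R'->B->plug->H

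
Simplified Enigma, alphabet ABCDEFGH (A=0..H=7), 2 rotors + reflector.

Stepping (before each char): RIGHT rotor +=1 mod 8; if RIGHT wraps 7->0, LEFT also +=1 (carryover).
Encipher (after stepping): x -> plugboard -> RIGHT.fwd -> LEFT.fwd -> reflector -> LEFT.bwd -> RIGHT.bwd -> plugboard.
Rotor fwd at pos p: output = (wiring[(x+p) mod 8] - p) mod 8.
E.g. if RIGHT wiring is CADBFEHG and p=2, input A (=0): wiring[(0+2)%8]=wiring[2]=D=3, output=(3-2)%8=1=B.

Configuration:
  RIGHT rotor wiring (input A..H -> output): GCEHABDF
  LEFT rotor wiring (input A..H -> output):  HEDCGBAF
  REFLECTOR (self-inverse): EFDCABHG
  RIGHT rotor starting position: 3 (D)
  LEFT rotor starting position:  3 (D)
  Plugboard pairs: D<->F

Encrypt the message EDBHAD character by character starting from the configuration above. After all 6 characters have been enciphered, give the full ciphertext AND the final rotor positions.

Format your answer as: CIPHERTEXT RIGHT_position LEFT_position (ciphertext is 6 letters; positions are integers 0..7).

Answer: GEADFH 1 4

Derivation:
Char 1 ('E'): step: R->4, L=3; E->plug->E->R->C->L->G->refl->H->L'->A->R'->G->plug->G
Char 2 ('D'): step: R->5, L=3; D->plug->F->R->H->L->A->refl->E->L'->F->R'->E->plug->E
Char 3 ('B'): step: R->6, L=3; B->plug->B->R->H->L->A->refl->E->L'->F->R'->A->plug->A
Char 4 ('H'): step: R->7, L=3; H->plug->H->R->E->L->C->refl->D->L'->B->R'->F->plug->D
Char 5 ('A'): step: R->0, L->4 (L advanced); A->plug->A->R->G->L->H->refl->G->L'->H->R'->D->plug->F
Char 6 ('D'): step: R->1, L=4; D->plug->F->R->C->L->E->refl->A->L'->F->R'->H->plug->H
Final: ciphertext=GEADFH, RIGHT=1, LEFT=4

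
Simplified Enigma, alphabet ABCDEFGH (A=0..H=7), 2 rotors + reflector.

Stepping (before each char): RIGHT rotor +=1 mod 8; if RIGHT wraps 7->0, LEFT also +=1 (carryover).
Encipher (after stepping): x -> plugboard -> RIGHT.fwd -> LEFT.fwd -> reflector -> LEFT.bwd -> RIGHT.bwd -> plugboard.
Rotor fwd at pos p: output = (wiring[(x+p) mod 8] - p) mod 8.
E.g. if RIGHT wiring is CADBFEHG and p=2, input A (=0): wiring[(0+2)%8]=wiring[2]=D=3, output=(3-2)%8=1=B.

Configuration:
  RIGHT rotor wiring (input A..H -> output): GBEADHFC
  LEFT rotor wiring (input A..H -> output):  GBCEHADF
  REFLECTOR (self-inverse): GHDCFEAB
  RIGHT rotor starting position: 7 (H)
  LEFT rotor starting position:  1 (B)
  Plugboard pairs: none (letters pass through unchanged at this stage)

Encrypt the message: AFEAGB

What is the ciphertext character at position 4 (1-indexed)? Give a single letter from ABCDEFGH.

Char 1 ('A'): step: R->0, L->2 (L advanced); A->plug->A->R->G->L->E->refl->F->L'->C->R'->H->plug->H
Char 2 ('F'): step: R->1, L=2; F->plug->F->R->E->L->B->refl->H->L'->H->R'->C->plug->C
Char 3 ('E'): step: R->2, L=2; E->plug->E->R->D->L->G->refl->A->L'->A->R'->F->plug->F
Char 4 ('A'): step: R->3, L=2; A->plug->A->R->F->L->D->refl->C->L'->B->R'->H->plug->H

H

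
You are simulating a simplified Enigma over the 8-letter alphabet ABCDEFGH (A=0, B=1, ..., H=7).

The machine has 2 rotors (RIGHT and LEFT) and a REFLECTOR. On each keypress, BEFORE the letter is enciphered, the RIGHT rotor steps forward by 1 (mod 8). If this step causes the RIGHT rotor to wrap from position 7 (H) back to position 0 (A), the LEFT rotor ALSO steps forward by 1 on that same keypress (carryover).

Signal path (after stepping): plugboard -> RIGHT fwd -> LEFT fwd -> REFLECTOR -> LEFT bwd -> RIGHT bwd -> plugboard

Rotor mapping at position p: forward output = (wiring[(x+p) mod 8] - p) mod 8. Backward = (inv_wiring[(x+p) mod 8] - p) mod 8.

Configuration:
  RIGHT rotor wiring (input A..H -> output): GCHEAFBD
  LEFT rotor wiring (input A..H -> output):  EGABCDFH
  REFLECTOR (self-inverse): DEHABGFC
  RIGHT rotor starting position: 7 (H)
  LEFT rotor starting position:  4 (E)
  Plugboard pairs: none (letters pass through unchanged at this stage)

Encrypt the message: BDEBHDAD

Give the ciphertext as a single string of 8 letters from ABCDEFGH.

Char 1 ('B'): step: R->0, L->5 (L advanced); B->plug->B->R->C->L->C->refl->H->L'->D->R'->H->plug->H
Char 2 ('D'): step: R->1, L=5; D->plug->D->R->H->L->F->refl->G->L'->A->R'->F->plug->F
Char 3 ('E'): step: R->2, L=5; E->plug->E->R->H->L->F->refl->G->L'->A->R'->H->plug->H
Char 4 ('B'): step: R->3, L=5; B->plug->B->R->F->L->D->refl->A->L'->B->R'->A->plug->A
Char 5 ('H'): step: R->4, L=5; H->plug->H->R->A->L->G->refl->F->L'->H->R'->D->plug->D
Char 6 ('D'): step: R->5, L=5; D->plug->D->R->B->L->A->refl->D->L'->F->R'->E->plug->E
Char 7 ('A'): step: R->6, L=5; A->plug->A->R->D->L->H->refl->C->L'->C->R'->G->plug->G
Char 8 ('D'): step: R->7, L=5; D->plug->D->R->A->L->G->refl->F->L'->H->R'->B->plug->B

Answer: HFHADEGB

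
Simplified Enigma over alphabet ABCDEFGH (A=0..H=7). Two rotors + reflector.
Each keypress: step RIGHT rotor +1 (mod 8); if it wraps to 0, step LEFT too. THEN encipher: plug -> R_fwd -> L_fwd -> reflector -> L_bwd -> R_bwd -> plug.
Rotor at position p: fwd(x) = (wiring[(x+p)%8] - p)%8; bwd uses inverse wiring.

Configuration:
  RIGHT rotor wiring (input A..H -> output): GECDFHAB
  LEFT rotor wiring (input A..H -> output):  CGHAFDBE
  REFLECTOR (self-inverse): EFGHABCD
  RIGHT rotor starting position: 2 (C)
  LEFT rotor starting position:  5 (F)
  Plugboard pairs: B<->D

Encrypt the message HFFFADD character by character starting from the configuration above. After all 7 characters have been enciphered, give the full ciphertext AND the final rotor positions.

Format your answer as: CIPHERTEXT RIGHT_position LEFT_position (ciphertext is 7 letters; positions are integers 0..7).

Char 1 ('H'): step: R->3, L=5; H->plug->H->R->H->L->A->refl->E->L'->B->R'->G->plug->G
Char 2 ('F'): step: R->4, L=5; F->plug->F->R->A->L->G->refl->C->L'->F->R'->D->plug->B
Char 3 ('F'): step: R->5, L=5; F->plug->F->R->F->L->C->refl->G->L'->A->R'->H->plug->H
Char 4 ('F'): step: R->6, L=5; F->plug->F->R->F->L->C->refl->G->L'->A->R'->C->plug->C
Char 5 ('A'): step: R->7, L=5; A->plug->A->R->C->L->H->refl->D->L'->G->R'->F->plug->F
Char 6 ('D'): step: R->0, L->6 (L advanced); D->plug->B->R->E->L->B->refl->F->L'->H->R'->F->plug->F
Char 7 ('D'): step: R->1, L=6; D->plug->B->R->B->L->G->refl->C->L'->F->R'->H->plug->H
Final: ciphertext=GBHCFFH, RIGHT=1, LEFT=6

Answer: GBHCFFH 1 6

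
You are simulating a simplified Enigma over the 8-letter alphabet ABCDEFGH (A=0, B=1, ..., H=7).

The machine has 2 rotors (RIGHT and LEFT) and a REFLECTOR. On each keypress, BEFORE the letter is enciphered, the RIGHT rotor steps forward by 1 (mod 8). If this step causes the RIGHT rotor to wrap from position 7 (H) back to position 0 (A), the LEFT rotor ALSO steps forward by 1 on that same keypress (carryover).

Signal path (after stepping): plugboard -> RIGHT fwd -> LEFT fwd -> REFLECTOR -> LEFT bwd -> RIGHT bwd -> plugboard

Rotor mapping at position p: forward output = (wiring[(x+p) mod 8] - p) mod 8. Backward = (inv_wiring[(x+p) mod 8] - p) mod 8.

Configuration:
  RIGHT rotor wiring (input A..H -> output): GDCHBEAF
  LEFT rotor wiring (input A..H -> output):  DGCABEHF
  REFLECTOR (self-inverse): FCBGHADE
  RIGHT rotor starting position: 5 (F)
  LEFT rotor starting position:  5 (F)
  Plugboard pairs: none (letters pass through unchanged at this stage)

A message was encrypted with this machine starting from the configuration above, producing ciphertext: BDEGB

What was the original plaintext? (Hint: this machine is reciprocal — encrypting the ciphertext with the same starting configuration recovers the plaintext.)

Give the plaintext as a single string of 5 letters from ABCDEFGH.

Char 1 ('B'): step: R->6, L=5; B->plug->B->R->H->L->E->refl->H->L'->A->R'->C->plug->C
Char 2 ('D'): step: R->7, L=5; D->plug->D->R->D->L->G->refl->D->L'->G->R'->A->plug->A
Char 3 ('E'): step: R->0, L->6 (L advanced); E->plug->E->R->B->L->H->refl->E->L'->E->R'->F->plug->F
Char 4 ('G'): step: R->1, L=6; G->plug->G->R->E->L->E->refl->H->L'->B->R'->B->plug->B
Char 5 ('B'): step: R->2, L=6; B->plug->B->R->F->L->C->refl->B->L'->A->R'->A->plug->A

Answer: CAFBA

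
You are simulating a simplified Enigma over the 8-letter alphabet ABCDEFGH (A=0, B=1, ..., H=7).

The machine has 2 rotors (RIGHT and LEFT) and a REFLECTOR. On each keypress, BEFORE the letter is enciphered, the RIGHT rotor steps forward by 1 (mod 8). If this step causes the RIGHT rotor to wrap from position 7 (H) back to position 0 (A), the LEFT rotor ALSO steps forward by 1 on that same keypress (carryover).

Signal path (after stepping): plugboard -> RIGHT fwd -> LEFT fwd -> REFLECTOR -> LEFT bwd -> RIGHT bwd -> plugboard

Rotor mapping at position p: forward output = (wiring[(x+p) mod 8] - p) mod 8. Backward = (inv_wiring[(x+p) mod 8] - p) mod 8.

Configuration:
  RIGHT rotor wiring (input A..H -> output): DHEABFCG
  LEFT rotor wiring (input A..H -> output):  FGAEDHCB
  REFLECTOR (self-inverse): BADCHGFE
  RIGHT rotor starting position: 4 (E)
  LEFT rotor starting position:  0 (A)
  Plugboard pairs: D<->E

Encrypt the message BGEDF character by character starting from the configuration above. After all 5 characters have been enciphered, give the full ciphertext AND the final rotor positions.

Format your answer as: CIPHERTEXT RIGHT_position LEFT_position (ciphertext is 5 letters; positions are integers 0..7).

Answer: GCHBC 1 1

Derivation:
Char 1 ('B'): step: R->5, L=0; B->plug->B->R->F->L->H->refl->E->L'->D->R'->G->plug->G
Char 2 ('G'): step: R->6, L=0; G->plug->G->R->D->L->E->refl->H->L'->F->R'->C->plug->C
Char 3 ('E'): step: R->7, L=0; E->plug->D->R->F->L->H->refl->E->L'->D->R'->H->plug->H
Char 4 ('D'): step: R->0, L->1 (L advanced); D->plug->E->R->B->L->H->refl->E->L'->H->R'->B->plug->B
Char 5 ('F'): step: R->1, L=1; F->plug->F->R->B->L->H->refl->E->L'->H->R'->C->plug->C
Final: ciphertext=GCHBC, RIGHT=1, LEFT=1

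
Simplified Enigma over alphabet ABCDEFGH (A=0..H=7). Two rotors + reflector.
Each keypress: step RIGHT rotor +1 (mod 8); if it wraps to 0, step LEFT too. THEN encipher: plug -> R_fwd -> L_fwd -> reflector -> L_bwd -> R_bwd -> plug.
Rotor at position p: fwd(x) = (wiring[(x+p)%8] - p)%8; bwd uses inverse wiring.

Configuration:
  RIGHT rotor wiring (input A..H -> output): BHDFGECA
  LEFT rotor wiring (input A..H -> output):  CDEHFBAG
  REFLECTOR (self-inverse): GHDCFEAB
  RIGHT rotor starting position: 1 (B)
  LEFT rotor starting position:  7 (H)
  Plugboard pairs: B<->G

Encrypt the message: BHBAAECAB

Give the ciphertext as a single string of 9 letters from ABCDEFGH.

Char 1 ('B'): step: R->2, L=7; B->plug->G->R->H->L->B->refl->H->L'->A->R'->E->plug->E
Char 2 ('H'): step: R->3, L=7; H->plug->H->R->A->L->H->refl->B->L'->H->R'->D->plug->D
Char 3 ('B'): step: R->4, L=7; B->plug->G->R->H->L->B->refl->H->L'->A->R'->B->plug->G
Char 4 ('A'): step: R->5, L=7; A->plug->A->R->H->L->B->refl->H->L'->A->R'->G->plug->B
Char 5 ('A'): step: R->6, L=7; A->plug->A->R->E->L->A->refl->G->L'->F->R'->E->plug->E
Char 6 ('E'): step: R->7, L=7; E->plug->E->R->G->L->C->refl->D->L'->B->R'->A->plug->A
Char 7 ('C'): step: R->0, L->0 (L advanced); C->plug->C->R->D->L->H->refl->B->L'->F->R'->D->plug->D
Char 8 ('A'): step: R->1, L=0; A->plug->A->R->G->L->A->refl->G->L'->H->R'->G->plug->B
Char 9 ('B'): step: R->2, L=0; B->plug->G->R->H->L->G->refl->A->L'->G->R'->F->plug->F

Answer: EDGBEADBF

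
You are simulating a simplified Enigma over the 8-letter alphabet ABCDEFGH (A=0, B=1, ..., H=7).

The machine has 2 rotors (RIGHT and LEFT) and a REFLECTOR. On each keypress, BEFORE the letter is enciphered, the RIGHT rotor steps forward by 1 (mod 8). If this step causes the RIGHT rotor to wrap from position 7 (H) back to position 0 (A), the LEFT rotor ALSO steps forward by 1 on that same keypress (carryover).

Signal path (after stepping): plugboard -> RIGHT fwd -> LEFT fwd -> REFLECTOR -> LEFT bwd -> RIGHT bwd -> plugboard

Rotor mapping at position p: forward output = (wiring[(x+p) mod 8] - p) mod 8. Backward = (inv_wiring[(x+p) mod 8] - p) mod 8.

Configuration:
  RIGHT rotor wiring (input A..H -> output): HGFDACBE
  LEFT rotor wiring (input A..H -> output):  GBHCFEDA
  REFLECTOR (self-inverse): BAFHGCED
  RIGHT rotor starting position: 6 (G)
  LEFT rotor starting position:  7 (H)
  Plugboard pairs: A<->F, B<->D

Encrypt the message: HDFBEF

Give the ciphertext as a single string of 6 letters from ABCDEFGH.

Answer: BAAGCE

Derivation:
Char 1 ('H'): step: R->7, L=7; H->plug->H->R->C->L->C->refl->F->L'->G->R'->D->plug->B
Char 2 ('D'): step: R->0, L->0 (L advanced); D->plug->B->R->G->L->D->refl->H->L'->C->R'->F->plug->A
Char 3 ('F'): step: R->1, L=0; F->plug->A->R->F->L->E->refl->G->L'->A->R'->F->plug->A
Char 4 ('B'): step: R->2, L=0; B->plug->D->R->A->L->G->refl->E->L'->F->R'->G->plug->G
Char 5 ('E'): step: R->3, L=0; E->plug->E->R->B->L->B->refl->A->L'->H->R'->C->plug->C
Char 6 ('F'): step: R->4, L=0; F->plug->A->R->E->L->F->refl->C->L'->D->R'->E->plug->E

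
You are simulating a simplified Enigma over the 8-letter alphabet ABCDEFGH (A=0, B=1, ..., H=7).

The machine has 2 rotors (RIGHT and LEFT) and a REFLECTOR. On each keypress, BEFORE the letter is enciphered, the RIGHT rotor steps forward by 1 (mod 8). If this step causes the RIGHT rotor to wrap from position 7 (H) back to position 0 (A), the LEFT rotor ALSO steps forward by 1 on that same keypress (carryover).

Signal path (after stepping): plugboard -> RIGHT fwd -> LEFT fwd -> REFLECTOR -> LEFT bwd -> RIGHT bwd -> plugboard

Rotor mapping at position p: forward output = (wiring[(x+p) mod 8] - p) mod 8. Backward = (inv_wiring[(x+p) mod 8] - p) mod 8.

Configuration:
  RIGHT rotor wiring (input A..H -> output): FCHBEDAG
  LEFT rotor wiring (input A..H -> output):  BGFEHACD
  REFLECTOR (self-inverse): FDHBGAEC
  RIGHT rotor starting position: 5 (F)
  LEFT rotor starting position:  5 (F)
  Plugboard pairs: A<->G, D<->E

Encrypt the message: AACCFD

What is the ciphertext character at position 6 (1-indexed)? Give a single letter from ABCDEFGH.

Char 1 ('A'): step: R->6, L=5; A->plug->G->R->G->L->H->refl->C->L'->H->R'->C->plug->C
Char 2 ('A'): step: R->7, L=5; A->plug->G->R->E->L->B->refl->D->L'->A->R'->D->plug->E
Char 3 ('C'): step: R->0, L->6 (L advanced); C->plug->C->R->H->L->C->refl->H->L'->E->R'->E->plug->D
Char 4 ('C'): step: R->1, L=6; C->plug->C->R->A->L->E->refl->G->L'->F->R'->G->plug->A
Char 5 ('F'): step: R->2, L=6; F->plug->F->R->E->L->H->refl->C->L'->H->R'->B->plug->B
Char 6 ('D'): step: R->3, L=6; D->plug->E->R->D->L->A->refl->F->L'->B->R'->B->plug->B

B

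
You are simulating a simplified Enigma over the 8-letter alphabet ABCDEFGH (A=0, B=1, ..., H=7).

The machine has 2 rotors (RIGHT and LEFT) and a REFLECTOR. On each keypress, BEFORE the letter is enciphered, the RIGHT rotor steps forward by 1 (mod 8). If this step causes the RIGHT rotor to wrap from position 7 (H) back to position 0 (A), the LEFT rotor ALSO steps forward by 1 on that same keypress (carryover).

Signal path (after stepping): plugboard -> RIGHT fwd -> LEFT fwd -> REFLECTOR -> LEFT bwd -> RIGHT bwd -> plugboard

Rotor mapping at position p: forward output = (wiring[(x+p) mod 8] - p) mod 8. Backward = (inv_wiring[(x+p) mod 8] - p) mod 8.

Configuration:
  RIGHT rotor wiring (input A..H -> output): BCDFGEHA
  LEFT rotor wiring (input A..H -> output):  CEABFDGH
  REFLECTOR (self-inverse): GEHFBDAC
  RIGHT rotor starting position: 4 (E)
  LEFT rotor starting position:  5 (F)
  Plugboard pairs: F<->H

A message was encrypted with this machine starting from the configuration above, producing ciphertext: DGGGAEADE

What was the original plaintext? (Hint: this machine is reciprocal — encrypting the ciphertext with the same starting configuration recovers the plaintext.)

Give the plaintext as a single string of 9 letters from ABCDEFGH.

Char 1 ('D'): step: R->5, L=5; D->plug->D->R->E->L->H->refl->C->L'->C->R'->B->plug->B
Char 2 ('G'): step: R->6, L=5; G->plug->G->R->A->L->G->refl->A->L'->H->R'->F->plug->H
Char 3 ('G'): step: R->7, L=5; G->plug->G->R->F->L->D->refl->F->L'->D->R'->C->plug->C
Char 4 ('G'): step: R->0, L->6 (L advanced); G->plug->G->R->H->L->F->refl->D->L'->F->R'->D->plug->D
Char 5 ('A'): step: R->1, L=6; A->plug->A->R->B->L->B->refl->E->L'->C->R'->B->plug->B
Char 6 ('E'): step: R->2, L=6; E->plug->E->R->F->L->D->refl->F->L'->H->R'->G->plug->G
Char 7 ('A'): step: R->3, L=6; A->plug->A->R->C->L->E->refl->B->L'->B->R'->C->plug->C
Char 8 ('D'): step: R->4, L=6; D->plug->D->R->E->L->C->refl->H->L'->G->R'->F->plug->H
Char 9 ('E'): step: R->5, L=6; E->plug->E->R->F->L->D->refl->F->L'->H->R'->A->plug->A

Answer: BHCDBGCHA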